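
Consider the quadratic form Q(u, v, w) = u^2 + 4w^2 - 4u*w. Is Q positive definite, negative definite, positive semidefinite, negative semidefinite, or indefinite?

positive semidefinite

The symmetric matrix is A = [[1, 0, -2], [0, 0, 0], [-2, 0, 4]].
Symmetric row and column elimination reduces A to a congruent diagonal form with pivots 1, 0, 0.
So there are 1 positive, 2 zero pivots.
Hence Q is positive semidefinite.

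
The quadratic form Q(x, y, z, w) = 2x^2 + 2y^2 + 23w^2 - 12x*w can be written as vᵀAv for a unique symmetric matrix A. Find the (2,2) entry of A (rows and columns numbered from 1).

The coefficient of y^2 in Q is 2, and that is exactly A[2,2].

2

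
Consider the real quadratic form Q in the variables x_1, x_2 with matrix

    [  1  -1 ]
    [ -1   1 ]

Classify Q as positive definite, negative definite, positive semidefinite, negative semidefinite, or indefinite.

positive semidefinite

Row-reducing A symmetrically gives the diagonal entries 1, 0.
That gives 1 positive, 1 zero pivots.
Hence Q is positive semidefinite.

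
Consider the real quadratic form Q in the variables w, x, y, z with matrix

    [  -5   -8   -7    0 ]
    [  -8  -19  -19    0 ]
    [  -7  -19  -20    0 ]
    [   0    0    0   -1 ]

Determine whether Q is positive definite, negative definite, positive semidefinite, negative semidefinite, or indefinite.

Applying the same elementary operations to the rows and columns of A produces a congruent diagonal matrix with entries -5, -31/5, -12/31, -1.
So there are 4 negative pivots.
Hence Q is negative definite.

negative definite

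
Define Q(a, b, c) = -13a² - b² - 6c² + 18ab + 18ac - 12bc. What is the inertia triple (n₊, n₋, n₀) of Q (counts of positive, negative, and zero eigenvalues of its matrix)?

(2, 1, 0)

The symmetric matrix is A = [[-13, 9, 9], [9, -1, -6], [9, -6, -6]].
An LDLᵀ factorisation of A has diagonal entries -13, 68/13, 15/68.
Counting signs: 2 positive, 1 negative.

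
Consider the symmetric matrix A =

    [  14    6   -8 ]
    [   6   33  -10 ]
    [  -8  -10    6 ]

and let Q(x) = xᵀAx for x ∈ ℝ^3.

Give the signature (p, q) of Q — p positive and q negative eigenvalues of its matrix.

Applying the same elementary operations to the rows and columns of A produces a congruent diagonal matrix with entries 14, 213/7, 2/213.
Counting signs: 3 positive.

(3, 0)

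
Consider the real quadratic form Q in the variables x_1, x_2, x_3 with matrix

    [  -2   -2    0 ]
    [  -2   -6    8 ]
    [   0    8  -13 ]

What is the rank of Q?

Applying the same elementary operations to the rows and columns of A produces a congruent diagonal matrix with entries -2, -4, 3.
That gives 1 positive, 2 negative pivots.
The rank is the number of nonzero pivots: 3.

3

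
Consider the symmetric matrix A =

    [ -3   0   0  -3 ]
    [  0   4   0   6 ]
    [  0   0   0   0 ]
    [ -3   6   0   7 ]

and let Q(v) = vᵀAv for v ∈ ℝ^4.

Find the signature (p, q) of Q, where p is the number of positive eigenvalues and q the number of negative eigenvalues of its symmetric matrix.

Applying the same elementary operations to the rows and columns of A produces a congruent diagonal matrix with entries -3, 4, 0, 1.
Counting signs: 2 positive, 1 negative, 1 zero.

(2, 1)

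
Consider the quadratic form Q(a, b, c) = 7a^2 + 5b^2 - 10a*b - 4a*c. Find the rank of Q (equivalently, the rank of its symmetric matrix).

3

Write A = [[7, -5, -2], [-5, 5, 0], [-2, 0, 0]].
Symmetric row and column elimination reduces A to a congruent diagonal form with pivots 7, 10/7, -2.
So there are 2 positive, 1 negative pivots.
The rank is the number of nonzero pivots: 3.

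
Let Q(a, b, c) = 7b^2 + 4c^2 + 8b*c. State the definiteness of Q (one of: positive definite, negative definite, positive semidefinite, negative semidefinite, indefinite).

Write A = [[0, 0, 0], [0, 7, 4], [0, 4, 4]].
Congruent diagonalization of A (simultaneous row and column reduction) yields pivots 0, 7, 12/7.
That gives 2 positive, 1 zero pivots.
Hence Q is positive semidefinite.

positive semidefinite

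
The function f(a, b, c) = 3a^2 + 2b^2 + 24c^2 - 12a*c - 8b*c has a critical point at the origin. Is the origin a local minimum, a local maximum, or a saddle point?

local minimum

The Hessian at the origin is H = [[6, 0, -12], [0, 4, -8], [-12, -8, 48]].
Applying the same elementary operations to the rows and columns of H produces a congruent diagonal matrix with entries 6, 4, 8.
Counting signs: 3 positive.
H is positive definite, so the origin is a strict local minimum.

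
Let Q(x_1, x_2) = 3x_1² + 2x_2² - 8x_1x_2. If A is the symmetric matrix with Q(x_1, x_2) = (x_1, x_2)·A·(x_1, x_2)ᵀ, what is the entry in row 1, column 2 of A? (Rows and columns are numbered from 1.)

The coefficient of x_1·x_2 in Q is -8. For a symmetric A this equals A[1,2] + A[2,1] = 2·A[1,2].
So A[1,2] = -8/2 = -4.

-4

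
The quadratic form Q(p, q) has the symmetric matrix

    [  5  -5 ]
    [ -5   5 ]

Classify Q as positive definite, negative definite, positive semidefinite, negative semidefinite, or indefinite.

positive semidefinite

Congruent diagonalization of A (simultaneous row and column reduction) yields pivots 5, 0.
So there are 1 positive, 1 zero pivots.
Hence Q is positive semidefinite.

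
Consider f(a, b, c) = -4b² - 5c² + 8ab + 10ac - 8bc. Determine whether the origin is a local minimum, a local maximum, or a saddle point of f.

The Hessian at the origin is H = [[0, 8, 10], [8, -8, -8], [10, -8, -10]].
H is indefinite, so the origin is a saddle point.

saddle point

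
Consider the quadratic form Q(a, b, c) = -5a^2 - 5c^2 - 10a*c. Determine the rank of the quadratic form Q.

The associated matrix is A = [[-5, 0, -5], [0, 0, 0], [-5, 0, -5]].
Symmetric row and column elimination reduces A to a congruent diagonal form with pivots -5, 0, 0.
That gives 1 negative, 2 zero pivots.
The rank is the number of nonzero pivots: 1.

1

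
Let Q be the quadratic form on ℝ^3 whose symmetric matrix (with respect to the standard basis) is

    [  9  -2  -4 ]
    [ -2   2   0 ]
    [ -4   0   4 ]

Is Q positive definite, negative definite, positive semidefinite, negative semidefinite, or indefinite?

An LDLᵀ factorisation of A has diagonal entries 9, 14/9, 12/7.
That gives 3 positive pivots.
Hence Q is positive definite.

positive definite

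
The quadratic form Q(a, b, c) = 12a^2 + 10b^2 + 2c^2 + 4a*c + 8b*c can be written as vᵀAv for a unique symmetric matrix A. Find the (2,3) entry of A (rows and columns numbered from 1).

4

The coefficient of b·c in Q is 8. For a symmetric A this equals A[2,3] + A[3,2] = 2·A[2,3].
So A[2,3] = 8/2 = 4.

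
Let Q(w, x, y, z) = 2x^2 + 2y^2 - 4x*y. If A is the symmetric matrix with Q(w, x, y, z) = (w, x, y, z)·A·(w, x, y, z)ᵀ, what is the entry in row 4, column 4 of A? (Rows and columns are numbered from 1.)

0

The coefficient of z^2 in Q is 0, and that is exactly A[4,4].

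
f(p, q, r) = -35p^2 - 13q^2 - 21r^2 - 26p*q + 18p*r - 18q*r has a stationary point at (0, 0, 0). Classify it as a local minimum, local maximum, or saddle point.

The Hessian at the origin is H = [[-70, -26, 18], [-26, -26, -18], [18, -18, -42]].
Row-reducing H symmetrically gives the diagonal entries -70, -572/35, -12/143.
That gives 3 negative pivots.
H is negative definite, so the origin is a strict local maximum.

local maximum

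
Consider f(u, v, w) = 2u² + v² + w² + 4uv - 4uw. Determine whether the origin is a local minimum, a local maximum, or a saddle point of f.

saddle point

The Hessian at the origin is H = [[4, 4, -4], [4, 2, 0], [-4, 0, 2]].
Applying the same elementary operations to the rows and columns of H produces a congruent diagonal matrix with entries 4, -2, 6.
So there are 2 positive, 1 negative pivots.
H is indefinite, so the origin is a saddle point.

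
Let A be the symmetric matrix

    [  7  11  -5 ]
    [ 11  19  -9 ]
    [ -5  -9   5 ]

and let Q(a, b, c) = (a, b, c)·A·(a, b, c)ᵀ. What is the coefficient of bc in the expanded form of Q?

The coefficient of bc is A[2,3] + A[3,2] = 2·(-9) = -18.

-18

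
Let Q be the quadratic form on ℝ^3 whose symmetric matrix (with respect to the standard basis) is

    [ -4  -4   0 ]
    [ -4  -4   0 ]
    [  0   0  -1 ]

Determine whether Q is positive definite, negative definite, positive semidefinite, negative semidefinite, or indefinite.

Symmetric row and column elimination reduces A to a congruent diagonal form with pivots -4, 0, -1.
Counting signs: 2 negative, 1 zero.
Hence Q is negative semidefinite.

negative semidefinite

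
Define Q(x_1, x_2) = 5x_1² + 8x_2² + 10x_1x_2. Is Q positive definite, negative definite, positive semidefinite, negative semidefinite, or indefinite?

positive definite

The symmetric matrix of Q is A = [[5, 5], [5, 8]].
Leading principal minors: Δ_1 = 5, Δ_2 = 15.
All leading principal minors are positive, so by Sylvester's criterion Q is positive definite.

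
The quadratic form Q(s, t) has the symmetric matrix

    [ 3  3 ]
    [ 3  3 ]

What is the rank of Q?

1

Congruent diagonalization of A (simultaneous row and column reduction) yields pivots 3, 0.
So there are 1 positive, 1 zero pivots.
The rank is the number of nonzero pivots: 1.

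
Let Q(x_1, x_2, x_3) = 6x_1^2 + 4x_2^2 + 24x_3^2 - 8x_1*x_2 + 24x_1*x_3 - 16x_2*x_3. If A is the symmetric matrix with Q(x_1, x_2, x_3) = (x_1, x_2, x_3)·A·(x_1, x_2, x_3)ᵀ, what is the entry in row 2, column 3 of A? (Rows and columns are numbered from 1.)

The coefficient of x_2·x_3 in Q is -16. For a symmetric A this equals A[2,3] + A[3,2] = 2·A[2,3].
So A[2,3] = -16/2 = -8.

-8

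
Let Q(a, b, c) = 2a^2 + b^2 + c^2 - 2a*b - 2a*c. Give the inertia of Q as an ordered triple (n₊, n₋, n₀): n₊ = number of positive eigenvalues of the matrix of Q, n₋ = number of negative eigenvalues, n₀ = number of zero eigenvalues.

The symmetric matrix is A = [[2, -1, -1], [-1, 1, 0], [-1, 0, 1]].
Applying the same elementary operations to the rows and columns of A produces a congruent diagonal matrix with entries 2, 1/2, 0.
So there are 2 positive, 1 zero pivots.

(2, 0, 1)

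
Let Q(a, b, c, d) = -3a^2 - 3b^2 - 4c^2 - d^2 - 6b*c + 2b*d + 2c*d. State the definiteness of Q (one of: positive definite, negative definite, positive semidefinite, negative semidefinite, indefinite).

The associated matrix is A = [[-3, 0, 0, 0], [0, -3, -3, 1], [0, -3, -4, 1], [0, 1, 1, -1]].
Symmetric row and column elimination reduces A to a congruent diagonal form with pivots -3, -3, -1, -2/3.
That gives 4 negative pivots.
Hence Q is negative definite.

negative definite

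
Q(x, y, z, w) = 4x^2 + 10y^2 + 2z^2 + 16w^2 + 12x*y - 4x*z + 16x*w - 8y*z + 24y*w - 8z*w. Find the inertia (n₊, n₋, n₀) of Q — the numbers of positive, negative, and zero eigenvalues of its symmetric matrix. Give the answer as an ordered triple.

The symmetric matrix is A = [[4, 6, -2, 8], [6, 10, -4, 12], [-2, -4, 2, -4], [8, 12, -4, 16]].
Symmetric row and column elimination reduces A to a congruent diagonal form with pivots 4, 1, 0, 0.
Counting signs: 2 positive, 2 zero.

(2, 0, 2)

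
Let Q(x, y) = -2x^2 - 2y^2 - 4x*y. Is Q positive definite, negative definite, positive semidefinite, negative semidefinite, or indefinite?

Write A = [[-2, -2], [-2, -2]].
Congruent diagonalization of A (simultaneous row and column reduction) yields pivots -2, 0.
Counting signs: 1 negative, 1 zero.
Hence Q is negative semidefinite.

negative semidefinite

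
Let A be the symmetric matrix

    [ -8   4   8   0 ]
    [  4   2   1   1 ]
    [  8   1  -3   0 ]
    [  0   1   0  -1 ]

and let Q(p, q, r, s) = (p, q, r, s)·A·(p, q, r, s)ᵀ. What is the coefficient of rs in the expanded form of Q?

0

The coefficient of rs is A[3,4] + A[4,3] = 2·0 = 0.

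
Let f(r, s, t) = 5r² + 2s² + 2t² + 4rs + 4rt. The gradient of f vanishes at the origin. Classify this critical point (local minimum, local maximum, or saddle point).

The Hessian at the origin is H = [[10, 4, 4], [4, 4, 0], [4, 0, 4]].
An LDLᵀ factorisation of H has diagonal entries 10, 12/5, 4/3.
That gives 3 positive pivots.
H is positive definite, so the origin is a strict local minimum.

local minimum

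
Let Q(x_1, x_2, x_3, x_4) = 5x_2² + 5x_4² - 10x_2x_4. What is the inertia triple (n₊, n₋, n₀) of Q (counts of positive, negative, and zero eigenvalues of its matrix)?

(1, 0, 3)

The associated matrix is A = [[0, 0, 0, 0], [0, 5, 0, -5], [0, 0, 0, 0], [0, -5, 0, 5]].
Applying the same elementary operations to the rows and columns of A produces a congruent diagonal matrix with entries 0, 5, 0, 0.
That gives 1 positive, 3 zero pivots.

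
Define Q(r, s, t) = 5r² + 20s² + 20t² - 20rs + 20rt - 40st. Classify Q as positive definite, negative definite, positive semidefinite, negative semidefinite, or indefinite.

positive semidefinite

The associated matrix is A = [[5, -10, 10], [-10, 20, -20], [10, -20, 20]].
Row-reducing A symmetrically gives the diagonal entries 5, 0, 0.
Counting signs: 1 positive, 2 zero.
Hence Q is positive semidefinite.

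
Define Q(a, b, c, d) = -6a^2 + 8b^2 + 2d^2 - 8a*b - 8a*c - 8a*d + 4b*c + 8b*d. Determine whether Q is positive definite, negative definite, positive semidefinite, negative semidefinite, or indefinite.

indefinite

The symmetric matrix is A = [[-6, -4, -4, -4], [-4, 8, 2, 4], [-4, 2, 0, 0], [-4, 4, 0, 2]].
Symmetric row and column elimination reduces A to a congruent diagonal form with pivots -6, 32/3, 5/8, 2/5.
That gives 3 positive, 1 negative pivots.
Hence Q is indefinite.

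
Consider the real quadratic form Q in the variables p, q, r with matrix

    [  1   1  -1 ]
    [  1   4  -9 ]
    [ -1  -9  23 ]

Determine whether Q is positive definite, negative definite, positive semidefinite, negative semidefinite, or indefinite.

Applying the same elementary operations to the rows and columns of A produces a congruent diagonal matrix with entries 1, 3, 2/3.
Counting signs: 3 positive.
Hence Q is positive definite.

positive definite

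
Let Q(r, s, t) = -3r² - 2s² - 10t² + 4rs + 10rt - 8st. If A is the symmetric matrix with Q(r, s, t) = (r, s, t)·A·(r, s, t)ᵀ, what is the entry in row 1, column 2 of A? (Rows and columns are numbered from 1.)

2

The coefficient of r·s in Q is 4. For a symmetric A this equals A[1,2] + A[2,1] = 2·A[1,2].
So A[1,2] = 4/2 = 2.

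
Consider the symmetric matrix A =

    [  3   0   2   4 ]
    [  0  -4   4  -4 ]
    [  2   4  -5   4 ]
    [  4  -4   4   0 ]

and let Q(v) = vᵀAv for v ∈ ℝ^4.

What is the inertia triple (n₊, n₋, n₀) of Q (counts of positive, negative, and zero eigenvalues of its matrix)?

Row-reducing A symmetrically gives the diagonal entries 3, -4, -7/3, 12/7.
That gives 2 positive, 2 negative pivots.

(2, 2, 0)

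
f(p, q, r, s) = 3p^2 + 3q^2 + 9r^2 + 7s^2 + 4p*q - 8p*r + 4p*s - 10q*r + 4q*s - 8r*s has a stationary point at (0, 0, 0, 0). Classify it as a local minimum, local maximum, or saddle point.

The Hessian at the origin is H = [[6, 4, -8, 4], [4, 6, -10, 4], [-8, -10, 18, -8], [4, 4, -8, 14]].
Applying the same elementary operations to the rows and columns of H produces a congruent diagonal matrix with entries 6, 10/3, 4/5, 10.
So there are 4 positive pivots.
H is positive definite, so the origin is a strict local minimum.

local minimum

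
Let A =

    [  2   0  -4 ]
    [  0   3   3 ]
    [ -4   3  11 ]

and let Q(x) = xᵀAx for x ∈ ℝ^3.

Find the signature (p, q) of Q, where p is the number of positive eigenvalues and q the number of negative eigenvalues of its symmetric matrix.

Applying the same elementary operations to the rows and columns of A produces a congruent diagonal matrix with entries 2, 3, 0.
Counting signs: 2 positive, 1 zero.

(2, 0)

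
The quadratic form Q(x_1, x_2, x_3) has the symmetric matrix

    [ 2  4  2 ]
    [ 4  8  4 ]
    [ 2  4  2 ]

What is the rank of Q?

1

Congruent diagonalization of A (simultaneous row and column reduction) yields pivots 2, 0, 0.
So there are 1 positive, 2 zero pivots.
The rank is the number of nonzero pivots: 1.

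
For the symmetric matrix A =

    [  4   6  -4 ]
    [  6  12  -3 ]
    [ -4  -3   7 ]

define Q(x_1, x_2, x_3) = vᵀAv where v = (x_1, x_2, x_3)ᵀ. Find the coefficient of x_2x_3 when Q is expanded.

-6

The coefficient of x_2x_3 is A[2,3] + A[3,2] = 2·(-3) = -6.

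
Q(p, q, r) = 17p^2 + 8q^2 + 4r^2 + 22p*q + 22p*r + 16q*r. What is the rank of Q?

Write A = [[17, 11, 11], [11, 8, 8], [11, 8, 4]].
An LDLᵀ factorisation of A has diagonal entries 17, 15/17, -4.
That gives 2 positive, 1 negative pivots.
The rank is the number of nonzero pivots: 3.

3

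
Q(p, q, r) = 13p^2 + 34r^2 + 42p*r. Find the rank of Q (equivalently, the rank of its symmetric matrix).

2

Write A = [[13, 0, 21], [0, 0, 0], [21, 0, 34]].
Applying the same elementary operations to the rows and columns of A produces a congruent diagonal matrix with entries 13, 0, 1/13.
Counting signs: 2 positive, 1 zero.
The rank is the number of nonzero pivots: 2.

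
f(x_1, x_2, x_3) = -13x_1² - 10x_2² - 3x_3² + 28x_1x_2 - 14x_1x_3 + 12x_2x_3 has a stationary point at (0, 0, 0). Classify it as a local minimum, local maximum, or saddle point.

The Hessian at the origin is H = [[-26, 28, -14], [28, -20, 12], [-14, 12, -6]].
Applying the same elementary operations to the rows and columns of H produces a congruent diagonal matrix with entries -26, 132/13, 20/33.
Counting signs: 2 positive, 1 negative.
H is indefinite, so the origin is a saddle point.

saddle point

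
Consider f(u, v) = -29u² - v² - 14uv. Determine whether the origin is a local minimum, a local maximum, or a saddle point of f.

saddle point

The Hessian at the origin is H = [[-58, -14], [-14, -2]].
det H = -58·-2 − (-14)² = -80 < 0, so H is indefinite.
Therefore the origin is a saddle point.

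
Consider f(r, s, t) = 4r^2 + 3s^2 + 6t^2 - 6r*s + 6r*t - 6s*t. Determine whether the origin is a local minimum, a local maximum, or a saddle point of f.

local minimum

The Hessian at the origin is H = [[8, -6, 6], [-6, 6, -6], [6, -6, 12]].
An LDLᵀ factorisation of H has diagonal entries 8, 3/2, 6.
So there are 3 positive pivots.
H is positive definite, so the origin is a strict local minimum.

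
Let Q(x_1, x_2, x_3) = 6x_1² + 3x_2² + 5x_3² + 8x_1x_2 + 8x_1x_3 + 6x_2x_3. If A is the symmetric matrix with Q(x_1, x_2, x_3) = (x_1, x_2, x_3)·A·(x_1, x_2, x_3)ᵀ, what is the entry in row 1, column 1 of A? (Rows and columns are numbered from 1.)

6

The coefficient of x_1² in Q is 6, and that is exactly A[1,1].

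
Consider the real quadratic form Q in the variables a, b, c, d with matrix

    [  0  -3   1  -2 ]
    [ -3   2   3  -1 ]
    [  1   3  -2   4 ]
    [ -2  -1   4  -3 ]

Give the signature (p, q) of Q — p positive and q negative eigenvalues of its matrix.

By Sylvester's law of inertia any congruent diagonalization of A has 2 positive, 2 negative and 0 zero entries.

(2, 2)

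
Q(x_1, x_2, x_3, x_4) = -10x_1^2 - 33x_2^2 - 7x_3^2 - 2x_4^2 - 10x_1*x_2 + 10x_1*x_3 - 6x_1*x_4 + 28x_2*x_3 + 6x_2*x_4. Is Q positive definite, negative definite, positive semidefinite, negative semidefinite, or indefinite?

negative definite

The symmetric matrix of Q is A = [[-10, -5, 5, -3], [-5, -33, 14, 3], [5, 14, -7, 0], [-3, 3, 0, -2]].
Leading principal minors: Δ_1 = -10, Δ_2 = 305, Δ_3 = -50, Δ_4 = 10.
The signs alternate starting with Δ_1 < 0, so by Sylvester's criterion Q is negative definite.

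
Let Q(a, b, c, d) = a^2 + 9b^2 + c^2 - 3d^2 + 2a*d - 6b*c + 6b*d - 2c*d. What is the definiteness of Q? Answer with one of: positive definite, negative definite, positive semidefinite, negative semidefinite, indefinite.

indefinite

The symmetric matrix is A = [[1, 0, 0, 1], [0, 9, -3, 3], [0, -3, 1, -1], [1, 3, -1, -3]].
Congruent diagonalization of A (simultaneous row and column reduction) yields pivots 1, 9, 0, -5.
So there are 2 positive, 1 negative, 1 zero pivots.
Hence Q is indefinite.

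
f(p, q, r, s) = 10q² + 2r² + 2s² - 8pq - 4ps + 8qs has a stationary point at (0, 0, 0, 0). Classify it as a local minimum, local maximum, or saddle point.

saddle point

The Hessian at the origin is H = [[0, -8, 0, -4], [-8, 20, 0, 8], [0, 0, 4, 0], [-4, 8, 0, 4]].
H is indefinite, so the origin is a saddle point.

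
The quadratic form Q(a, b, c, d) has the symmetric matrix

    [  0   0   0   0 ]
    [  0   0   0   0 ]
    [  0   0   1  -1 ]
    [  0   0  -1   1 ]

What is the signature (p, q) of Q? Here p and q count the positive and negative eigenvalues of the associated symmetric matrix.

Symmetric row and column elimination reduces A to a congruent diagonal form with pivots 0, 0, 1, 0.
Counting signs: 1 positive, 3 zero.

(1, 0)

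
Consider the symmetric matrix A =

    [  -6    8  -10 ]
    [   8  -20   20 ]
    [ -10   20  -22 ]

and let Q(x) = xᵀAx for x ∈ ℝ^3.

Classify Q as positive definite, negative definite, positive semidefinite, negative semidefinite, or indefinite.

negative definite

Leading principal minors: Δ_1 = -6, Δ_2 = 56, Δ_3 = -32.
The signs alternate starting with Δ_1 < 0, so by Sylvester's criterion Q is negative definite.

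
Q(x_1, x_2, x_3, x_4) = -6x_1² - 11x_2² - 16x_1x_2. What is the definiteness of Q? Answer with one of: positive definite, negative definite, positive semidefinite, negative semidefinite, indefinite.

negative semidefinite

Write A = [[-6, -8, 0, 0], [-8, -11, 0, 0], [0, 0, 0, 0], [0, 0, 0, 0]].
Applying the same elementary operations to the rows and columns of A produces a congruent diagonal matrix with entries -6, -1/3, 0, 0.
That gives 2 negative, 2 zero pivots.
Hence Q is negative semidefinite.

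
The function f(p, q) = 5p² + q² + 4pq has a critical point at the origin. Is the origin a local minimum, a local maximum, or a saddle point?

The Hessian at the origin is H = [[10, 4], [4, 2]].
det H = 10·2 − (4)² = 4 > 0 and H[1,1] = 10 > 0, so H is positive definite.
Therefore the origin is a local minimum.

local minimum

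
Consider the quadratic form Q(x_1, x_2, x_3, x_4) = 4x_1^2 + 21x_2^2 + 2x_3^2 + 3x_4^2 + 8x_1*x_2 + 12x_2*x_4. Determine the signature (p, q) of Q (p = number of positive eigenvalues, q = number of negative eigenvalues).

(4, 0)

Write A = [[4, 4, 0, 0], [4, 21, 0, 6], [0, 0, 2, 0], [0, 6, 0, 3]].
Congruent diagonalization of A (simultaneous row and column reduction) yields pivots 4, 17, 2, 15/17.
So there are 4 positive pivots.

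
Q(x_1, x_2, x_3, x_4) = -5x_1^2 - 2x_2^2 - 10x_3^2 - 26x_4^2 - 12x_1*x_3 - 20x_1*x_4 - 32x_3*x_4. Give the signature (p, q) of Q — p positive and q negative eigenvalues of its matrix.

Write A = [[-5, 0, -6, -10], [0, -2, 0, 0], [-6, 0, -10, -16], [-10, 0, -16, -26]].
Applying the same elementary operations to the rows and columns of A produces a congruent diagonal matrix with entries -5, -2, -14/5, -2/7.
That gives 4 negative pivots.

(0, 4)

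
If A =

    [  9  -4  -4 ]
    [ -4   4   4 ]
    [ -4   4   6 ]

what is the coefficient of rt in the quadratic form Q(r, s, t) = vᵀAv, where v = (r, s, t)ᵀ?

-8

The coefficient of rt is A[1,3] + A[3,1] = 2·(-4) = -8.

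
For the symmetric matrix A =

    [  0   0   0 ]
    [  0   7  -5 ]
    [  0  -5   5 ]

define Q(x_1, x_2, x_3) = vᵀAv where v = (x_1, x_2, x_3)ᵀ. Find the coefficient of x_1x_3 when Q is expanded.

The coefficient of x_1x_3 is A[1,3] + A[3,1] = 2·0 = 0.

0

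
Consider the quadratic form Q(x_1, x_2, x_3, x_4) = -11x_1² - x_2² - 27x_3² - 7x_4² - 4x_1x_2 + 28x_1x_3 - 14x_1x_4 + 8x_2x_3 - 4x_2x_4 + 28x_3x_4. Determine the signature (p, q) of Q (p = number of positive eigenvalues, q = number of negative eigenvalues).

(1, 3)

The symmetric matrix is A = [[-11, -2, 14, -7], [-2, -1, 4, -2], [14, 4, -27, 14], [-7, -2, 14, -7]].
Row-reducing A symmetrically gives the diagonal entries -11, -7/11, -41/7, 12/41.
That gives 1 positive, 3 negative pivots.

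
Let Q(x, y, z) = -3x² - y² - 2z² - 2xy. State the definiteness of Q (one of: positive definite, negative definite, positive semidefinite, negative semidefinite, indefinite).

negative definite

The symmetric matrix is A = [[-3, -1, 0], [-1, -1, 0], [0, 0, -2]].
Applying the same elementary operations to the rows and columns of A produces a congruent diagonal matrix with entries -3, -2/3, -2.
So there are 3 negative pivots.
Hence Q is negative definite.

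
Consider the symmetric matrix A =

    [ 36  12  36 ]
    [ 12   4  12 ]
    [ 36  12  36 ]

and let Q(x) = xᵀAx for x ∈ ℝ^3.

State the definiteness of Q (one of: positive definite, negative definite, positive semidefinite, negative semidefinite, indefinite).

Symmetric row and column elimination reduces A to a congruent diagonal form with pivots 36, 0, 0.
That gives 1 positive, 2 zero pivots.
Hence Q is positive semidefinite.

positive semidefinite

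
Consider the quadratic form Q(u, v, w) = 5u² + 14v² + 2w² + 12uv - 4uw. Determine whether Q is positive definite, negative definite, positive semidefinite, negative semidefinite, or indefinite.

The symmetric matrix of Q is A = [[5, 6, -2], [6, 14, 0], [-2, 0, 2]].
Leading principal minors: Δ_1 = 5, Δ_2 = 34, Δ_3 = 12.
All leading principal minors are positive, so by Sylvester's criterion Q is positive definite.

positive definite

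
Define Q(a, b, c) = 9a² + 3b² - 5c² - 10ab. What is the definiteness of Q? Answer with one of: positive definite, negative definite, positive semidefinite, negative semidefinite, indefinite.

The associated matrix is A = [[9, -5, 0], [-5, 3, 0], [0, 0, -5]].
Congruent diagonalization of A (simultaneous row and column reduction) yields pivots 9, 2/9, -5.
Counting signs: 2 positive, 1 negative.
Hence Q is indefinite.

indefinite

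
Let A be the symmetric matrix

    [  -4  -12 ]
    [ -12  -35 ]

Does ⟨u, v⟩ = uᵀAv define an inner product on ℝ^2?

For the 2×2 matrix [[-4, -12], [-12, -35]]: det = -4·-35 − (-12)² = -4, trace = -39.
det < 0 so the eigenvalues have opposite signs; the form is indefinite.
⟨·,·⟩ is an inner product exactly when A is positive definite.

no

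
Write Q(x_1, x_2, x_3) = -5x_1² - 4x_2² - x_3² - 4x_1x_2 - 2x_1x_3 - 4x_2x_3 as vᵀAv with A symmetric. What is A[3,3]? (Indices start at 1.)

The coefficient of x_3² in Q is -1, and that is exactly A[3,3].

-1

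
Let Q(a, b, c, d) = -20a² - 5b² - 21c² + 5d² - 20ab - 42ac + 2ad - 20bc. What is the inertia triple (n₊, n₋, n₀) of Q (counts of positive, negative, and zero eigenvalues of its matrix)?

The symmetric matrix is A = [[-20, -10, -21, 1], [-10, -5, -10, 0], [-21, -10, -21, 0], [1, 0, 0, 5]].
By Sylvester's law of inertia any congruent diagonalization of A has 2 positive, 2 negative and 0 zero entries.

(2, 2, 0)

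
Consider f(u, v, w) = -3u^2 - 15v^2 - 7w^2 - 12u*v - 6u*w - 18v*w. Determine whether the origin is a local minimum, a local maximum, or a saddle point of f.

The Hessian at the origin is H = [[-6, -12, -6], [-12, -30, -18], [-6, -18, -14]].
Symmetric row and column elimination reduces H to a congruent diagonal form with pivots -6, -6, -2.
Counting signs: 3 negative.
H is negative definite, so the origin is a strict local maximum.

local maximum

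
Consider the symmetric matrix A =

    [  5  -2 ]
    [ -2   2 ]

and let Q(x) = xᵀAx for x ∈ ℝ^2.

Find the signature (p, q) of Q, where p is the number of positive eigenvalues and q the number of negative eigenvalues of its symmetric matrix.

Congruent diagonalization of A (simultaneous row and column reduction) yields pivots 5, 6/5.
So there are 2 positive pivots.

(2, 0)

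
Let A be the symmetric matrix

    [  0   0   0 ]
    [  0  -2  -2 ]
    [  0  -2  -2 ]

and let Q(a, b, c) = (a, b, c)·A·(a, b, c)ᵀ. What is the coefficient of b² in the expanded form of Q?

The coefficient of b² is the diagonal entry A[2,2] = -2.

-2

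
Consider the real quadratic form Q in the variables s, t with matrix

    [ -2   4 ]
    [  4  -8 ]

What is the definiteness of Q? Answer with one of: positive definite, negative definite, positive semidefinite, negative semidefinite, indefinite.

negative semidefinite

Row-reducing A symmetrically gives the diagonal entries -2, 0.
Counting signs: 1 negative, 1 zero.
Hence Q is negative semidefinite.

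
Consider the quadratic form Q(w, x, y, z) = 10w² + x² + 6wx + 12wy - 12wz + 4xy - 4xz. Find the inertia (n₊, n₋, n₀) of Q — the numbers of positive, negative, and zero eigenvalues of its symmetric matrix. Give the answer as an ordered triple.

(2, 1, 1)

The symmetric matrix is A = [[10, 3, 6, -6], [3, 1, 2, -2], [6, 2, 0, 0], [-6, -2, 0, 0]].
Row-reducing A symmetrically gives the diagonal entries 10, 1/10, -4, 0.
Counting signs: 2 positive, 1 negative, 1 zero.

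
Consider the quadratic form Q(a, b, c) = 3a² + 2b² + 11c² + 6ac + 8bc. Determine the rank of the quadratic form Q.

The associated matrix is A = [[3, 0, 3], [0, 2, 4], [3, 4, 11]].
Applying the same elementary operations to the rows and columns of A produces a congruent diagonal matrix with entries 3, 2, 0.
Counting signs: 2 positive, 1 zero.
The rank is the number of nonzero pivots: 2.

2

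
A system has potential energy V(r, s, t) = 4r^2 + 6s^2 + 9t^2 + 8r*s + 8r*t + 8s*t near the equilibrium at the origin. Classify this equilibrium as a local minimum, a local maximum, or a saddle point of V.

local minimum

The Hessian at the origin is H = [[8, 8, 8], [8, 12, 8], [8, 8, 18]].
Row-reducing H symmetrically gives the diagonal entries 8, 4, 10.
Counting signs: 3 positive.
H is positive definite, so the origin is a strict local minimum.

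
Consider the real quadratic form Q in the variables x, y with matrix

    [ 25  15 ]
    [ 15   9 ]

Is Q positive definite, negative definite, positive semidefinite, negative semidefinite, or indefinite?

positive semidefinite

For the 2×2 matrix [[25, 15], [15, 9]]: det = 25·9 − (15)² = 0, trace = 34.
det = 0 so one eigenvalue is zero; the form is semidefinite with the sign of the trace.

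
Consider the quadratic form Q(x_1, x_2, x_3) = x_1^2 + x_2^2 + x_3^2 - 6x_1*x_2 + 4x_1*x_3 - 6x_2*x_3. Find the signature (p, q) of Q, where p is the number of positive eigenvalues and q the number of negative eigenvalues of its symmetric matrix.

The associated matrix is A = [[1, -3, 2], [-3, 1, -3], [2, -3, 1]].
Applying the same elementary operations to the rows and columns of A produces a congruent diagonal matrix with entries 1, -8, -15/8.
Counting signs: 1 positive, 2 negative.

(1, 2)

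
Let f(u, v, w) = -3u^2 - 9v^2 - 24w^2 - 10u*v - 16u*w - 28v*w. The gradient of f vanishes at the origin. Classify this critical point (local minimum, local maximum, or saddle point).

local maximum

The Hessian at the origin is H = [[-6, -10, -16], [-10, -18, -28], [-16, -28, -48]].
Congruent diagonalization of H (simultaneous row and column reduction) yields pivots -6, -4/3, -4.
Counting signs: 3 negative.
H is negative definite, so the origin is a strict local maximum.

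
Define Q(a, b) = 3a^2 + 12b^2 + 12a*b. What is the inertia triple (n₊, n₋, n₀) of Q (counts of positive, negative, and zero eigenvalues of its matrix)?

(1, 0, 1)

Write A = [[3, 6], [6, 12]].
Applying the same elementary operations to the rows and columns of A produces a congruent diagonal matrix with entries 3, 0.
That gives 1 positive, 1 zero pivots.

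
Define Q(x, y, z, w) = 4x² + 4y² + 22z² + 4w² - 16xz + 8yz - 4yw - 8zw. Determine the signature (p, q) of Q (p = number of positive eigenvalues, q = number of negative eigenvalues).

Write A = [[4, 0, -8, 0], [0, 4, 4, -2], [-8, 4, 22, -4], [0, -2, -4, 4]].
An LDLᵀ factorisation of A has diagonal entries 4, 4, 2, 1.
That gives 4 positive pivots.

(4, 0)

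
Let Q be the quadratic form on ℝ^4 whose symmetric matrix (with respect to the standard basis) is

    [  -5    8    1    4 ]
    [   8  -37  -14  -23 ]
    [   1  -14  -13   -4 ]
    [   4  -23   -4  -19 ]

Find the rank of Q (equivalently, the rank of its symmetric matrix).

4

Applying the same elementary operations to the rows and columns of A produces a congruent diagonal matrix with entries -5, -121/5, -780/121, -3/65.
So there are 4 negative pivots.
The rank is the number of nonzero pivots: 4.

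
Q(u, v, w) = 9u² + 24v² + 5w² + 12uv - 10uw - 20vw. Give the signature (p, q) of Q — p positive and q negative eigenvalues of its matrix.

(2, 0)

Write A = [[9, 6, -5], [6, 24, -10], [-5, -10, 5]].
Symmetric row and column elimination reduces A to a congruent diagonal form with pivots 9, 20, 0.
That gives 2 positive, 1 zero pivots.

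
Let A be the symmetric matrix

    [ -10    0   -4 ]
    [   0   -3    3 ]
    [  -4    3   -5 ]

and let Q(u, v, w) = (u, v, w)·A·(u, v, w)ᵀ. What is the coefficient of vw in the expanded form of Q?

6

The coefficient of vw is A[2,3] + A[3,2] = 2·3 = 6.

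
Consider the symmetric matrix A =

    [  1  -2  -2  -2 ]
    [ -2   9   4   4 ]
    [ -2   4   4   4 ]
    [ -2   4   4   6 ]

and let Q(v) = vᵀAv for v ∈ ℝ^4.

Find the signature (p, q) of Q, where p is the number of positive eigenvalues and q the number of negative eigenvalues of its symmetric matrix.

Applying the same elementary operations to the rows and columns of A produces a congruent diagonal matrix with entries 1, 5, 0, 2.
So there are 3 positive, 1 zero pivots.

(3, 0)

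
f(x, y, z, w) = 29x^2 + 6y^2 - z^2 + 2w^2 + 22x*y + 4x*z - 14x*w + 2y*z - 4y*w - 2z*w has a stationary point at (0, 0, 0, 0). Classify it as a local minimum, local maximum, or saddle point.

saddle point

The Hessian at the origin is H = [[58, 22, 4, -14], [22, 12, 2, -4], [4, 2, -2, -2], [-14, -4, -2, 4]].
Row-reducing H symmetrically gives the diagonal entries 58, 106/29, -124/53, 24/31.
So there are 3 positive, 1 negative pivots.
H is indefinite, so the origin is a saddle point.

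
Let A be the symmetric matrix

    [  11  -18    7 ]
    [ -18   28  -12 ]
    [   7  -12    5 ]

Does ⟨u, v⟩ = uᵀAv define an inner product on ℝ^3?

no

Congruent diagonalization of A (simultaneous row and column reduction) yields pivots 11, -16/11, 3/4.
So there are 2 positive, 1 negative pivots.
Hence Q is indefinite.
⟨·,·⟩ is an inner product exactly when A is positive definite.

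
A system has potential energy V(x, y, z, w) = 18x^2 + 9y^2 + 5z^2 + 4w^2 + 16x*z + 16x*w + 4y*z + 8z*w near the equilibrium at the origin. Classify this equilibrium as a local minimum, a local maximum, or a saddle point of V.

The Hessian at the origin is H = [[36, 0, 16, 16], [0, 18, 4, 0], [16, 4, 10, 8], [16, 0, 8, 8]].
Symmetric row and column elimination reduces H to a congruent diagonal form with pivots 36, 18, 2, 40/81.
Counting signs: 4 positive.
H is positive definite, so the origin is a strict local minimum.

local minimum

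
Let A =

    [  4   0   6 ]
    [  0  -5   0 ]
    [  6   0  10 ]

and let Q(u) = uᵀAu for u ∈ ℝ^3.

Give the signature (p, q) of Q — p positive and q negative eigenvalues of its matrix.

(2, 1)

An LDLᵀ factorisation of A has diagonal entries 4, -5, 1.
That gives 2 positive, 1 negative pivots.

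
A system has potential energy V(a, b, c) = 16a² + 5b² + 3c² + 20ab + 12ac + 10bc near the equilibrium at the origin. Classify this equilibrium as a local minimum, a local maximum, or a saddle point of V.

saddle point

The Hessian at the origin is H = [[32, 20, 12], [20, 10, 10], [12, 10, 6]].
Congruent diagonalization of H (simultaneous row and column reduction) yields pivots 32, -5/2, 4.
Counting signs: 2 positive, 1 negative.
H is indefinite, so the origin is a saddle point.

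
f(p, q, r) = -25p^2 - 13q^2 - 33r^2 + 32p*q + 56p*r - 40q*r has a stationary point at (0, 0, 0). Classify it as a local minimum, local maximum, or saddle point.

The Hessian at the origin is H = [[-50, 32, 56], [32, -26, -40], [56, -40, -66]].
An LDLᵀ factorisation of H has diagonal entries -50, -138/25, -10/69.
Counting signs: 3 negative.
H is negative definite, so the origin is a strict local maximum.

local maximum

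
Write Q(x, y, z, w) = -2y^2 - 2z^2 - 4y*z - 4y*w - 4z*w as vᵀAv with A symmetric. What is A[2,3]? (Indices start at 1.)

The coefficient of y·z in Q is -4. For a symmetric A this equals A[2,3] + A[3,2] = 2·A[2,3].
So A[2,3] = -4/2 = -2.

-2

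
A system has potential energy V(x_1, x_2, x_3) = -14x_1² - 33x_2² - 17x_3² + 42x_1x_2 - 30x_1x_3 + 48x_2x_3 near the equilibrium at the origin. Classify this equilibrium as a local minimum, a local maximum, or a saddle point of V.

saddle point

The Hessian at the origin is H = [[-28, 42, -30], [42, -66, 48], [-30, 48, -34]].
An LDLᵀ factorisation of H has diagonal entries -28, -3, 8/7.
Counting signs: 1 positive, 2 negative.
H is indefinite, so the origin is a saddle point.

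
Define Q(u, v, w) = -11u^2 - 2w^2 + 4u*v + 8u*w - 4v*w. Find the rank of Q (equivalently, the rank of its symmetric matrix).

3

The symmetric matrix is A = [[-11, 2, 4], [2, 0, -2], [4, -2, -2]].
Symmetric row and column elimination reduces A to a congruent diagonal form with pivots -11, 4/11, -5.
That gives 1 positive, 2 negative pivots.
The rank is the number of nonzero pivots: 3.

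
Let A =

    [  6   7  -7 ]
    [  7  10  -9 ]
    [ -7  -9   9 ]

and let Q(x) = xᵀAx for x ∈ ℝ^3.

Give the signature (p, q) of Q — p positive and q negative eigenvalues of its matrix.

Symmetric row and column elimination reduces A to a congruent diagonal form with pivots 6, 11/6, 5/11.
That gives 3 positive pivots.

(3, 0)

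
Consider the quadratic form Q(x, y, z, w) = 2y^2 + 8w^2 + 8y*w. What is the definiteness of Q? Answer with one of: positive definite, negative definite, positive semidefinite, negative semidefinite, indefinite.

positive semidefinite

The symmetric matrix is A = [[0, 0, 0, 0], [0, 2, 0, 4], [0, 0, 0, 0], [0, 4, 0, 8]].
Applying the same elementary operations to the rows and columns of A produces a congruent diagonal matrix with entries 0, 2, 0, 0.
So there are 1 positive, 3 zero pivots.
Hence Q is positive semidefinite.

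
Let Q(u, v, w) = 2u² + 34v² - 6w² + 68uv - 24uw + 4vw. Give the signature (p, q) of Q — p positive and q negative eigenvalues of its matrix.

The symmetric matrix is A = [[2, 34, -12], [34, 34, 2], [-12, 2, -6]].
Applying the same elementary operations to the rows and columns of A produces a congruent diagonal matrix with entries 2, -544, 1/136.
That gives 2 positive, 1 negative pivots.

(2, 1)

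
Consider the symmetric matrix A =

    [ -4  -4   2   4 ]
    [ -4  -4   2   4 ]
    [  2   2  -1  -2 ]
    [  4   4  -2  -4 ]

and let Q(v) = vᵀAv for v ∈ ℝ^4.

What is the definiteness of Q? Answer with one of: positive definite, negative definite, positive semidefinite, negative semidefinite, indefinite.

negative semidefinite

Symmetric row and column elimination reduces A to a congruent diagonal form with pivots -4, 0, 0, 0.
That gives 1 negative, 3 zero pivots.
Hence Q is negative semidefinite.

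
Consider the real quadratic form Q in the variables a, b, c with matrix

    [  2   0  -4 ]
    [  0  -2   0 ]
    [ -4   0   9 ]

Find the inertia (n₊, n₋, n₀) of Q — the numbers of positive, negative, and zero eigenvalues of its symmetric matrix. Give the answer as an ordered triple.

(2, 1, 0)

Row-reducing A symmetrically gives the diagonal entries 2, -2, 1.
That gives 2 positive, 1 negative pivots.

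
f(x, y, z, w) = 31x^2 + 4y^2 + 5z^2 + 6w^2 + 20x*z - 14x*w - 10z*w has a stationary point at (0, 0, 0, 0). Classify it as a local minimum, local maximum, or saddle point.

local minimum

The Hessian at the origin is H = [[62, 0, 20, -14], [0, 8, 0, 0], [20, 0, 10, -10], [-14, 0, -10, 12]].
Congruent diagonalization of H (simultaneous row and column reduction) yields pivots 62, 8, 110/31, 4/11.
That gives 4 positive pivots.
H is positive definite, so the origin is a strict local minimum.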